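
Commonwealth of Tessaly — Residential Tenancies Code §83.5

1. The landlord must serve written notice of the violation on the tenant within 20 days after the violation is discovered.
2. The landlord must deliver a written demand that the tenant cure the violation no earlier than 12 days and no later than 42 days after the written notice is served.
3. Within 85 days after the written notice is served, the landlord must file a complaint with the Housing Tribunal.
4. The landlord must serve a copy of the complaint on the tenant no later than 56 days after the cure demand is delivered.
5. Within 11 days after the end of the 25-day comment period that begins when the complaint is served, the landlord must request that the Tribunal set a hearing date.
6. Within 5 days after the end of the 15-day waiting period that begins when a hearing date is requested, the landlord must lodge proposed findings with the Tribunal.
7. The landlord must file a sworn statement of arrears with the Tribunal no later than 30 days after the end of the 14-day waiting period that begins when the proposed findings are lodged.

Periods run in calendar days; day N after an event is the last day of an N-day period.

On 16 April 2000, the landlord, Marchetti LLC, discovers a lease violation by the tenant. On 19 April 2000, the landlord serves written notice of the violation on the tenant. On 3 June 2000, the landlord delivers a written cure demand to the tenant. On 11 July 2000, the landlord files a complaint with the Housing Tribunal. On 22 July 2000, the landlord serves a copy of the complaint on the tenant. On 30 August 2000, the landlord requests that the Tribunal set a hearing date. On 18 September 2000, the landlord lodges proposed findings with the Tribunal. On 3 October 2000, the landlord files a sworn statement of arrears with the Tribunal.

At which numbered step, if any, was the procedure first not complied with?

Step 1: 20 days after 16 April 2000 (when the violation is discovered) is 6 May 2000; done 19 April 2000 — timely.
Step 2: the window is 12–42 days after 19 April 2000 (when the written notice is served), so 1 May 2000 through 31 May 2000; done 3 June 2000 — 3 days after the window closed.
No need to go further; step 2 was not satisfied.

Step 2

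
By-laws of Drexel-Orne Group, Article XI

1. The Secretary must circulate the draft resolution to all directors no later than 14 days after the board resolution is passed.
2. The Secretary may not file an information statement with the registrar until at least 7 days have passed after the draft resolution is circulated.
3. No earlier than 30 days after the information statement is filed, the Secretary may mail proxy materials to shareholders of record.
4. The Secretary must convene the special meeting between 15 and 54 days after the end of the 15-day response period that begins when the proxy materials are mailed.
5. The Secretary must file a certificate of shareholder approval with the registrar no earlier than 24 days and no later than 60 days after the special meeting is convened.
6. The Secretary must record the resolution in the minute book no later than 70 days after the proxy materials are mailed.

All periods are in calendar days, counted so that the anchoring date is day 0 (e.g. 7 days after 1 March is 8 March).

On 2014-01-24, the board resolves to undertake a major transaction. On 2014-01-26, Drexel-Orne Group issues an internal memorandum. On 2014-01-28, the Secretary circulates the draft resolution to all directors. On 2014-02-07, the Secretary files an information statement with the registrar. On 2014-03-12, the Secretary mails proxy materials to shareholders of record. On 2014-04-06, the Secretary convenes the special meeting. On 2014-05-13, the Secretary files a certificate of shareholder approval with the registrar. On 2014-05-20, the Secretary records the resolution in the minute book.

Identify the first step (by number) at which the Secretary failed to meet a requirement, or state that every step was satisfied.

Step 4

(1) due by 2014-01-24 + 14 days = 2014-02-07; 2014-01-28 is within that limit.
(2) permitted from 2014-01-28 + 7 days = 2014-02-04 onward; 2014-02-07 is on or after that date.
(3) permitted from 2014-02-07 + 30 days = 2014-03-09 onward; done 2014-03-12, after the minimum wait.
(4) the permitted window runs from 2014-03-27 + 15 = 2014-04-11 to 2014-03-27 + 54 = 2014-05-20; 2014-04-06 is 5 days too early.
The analysis stops there.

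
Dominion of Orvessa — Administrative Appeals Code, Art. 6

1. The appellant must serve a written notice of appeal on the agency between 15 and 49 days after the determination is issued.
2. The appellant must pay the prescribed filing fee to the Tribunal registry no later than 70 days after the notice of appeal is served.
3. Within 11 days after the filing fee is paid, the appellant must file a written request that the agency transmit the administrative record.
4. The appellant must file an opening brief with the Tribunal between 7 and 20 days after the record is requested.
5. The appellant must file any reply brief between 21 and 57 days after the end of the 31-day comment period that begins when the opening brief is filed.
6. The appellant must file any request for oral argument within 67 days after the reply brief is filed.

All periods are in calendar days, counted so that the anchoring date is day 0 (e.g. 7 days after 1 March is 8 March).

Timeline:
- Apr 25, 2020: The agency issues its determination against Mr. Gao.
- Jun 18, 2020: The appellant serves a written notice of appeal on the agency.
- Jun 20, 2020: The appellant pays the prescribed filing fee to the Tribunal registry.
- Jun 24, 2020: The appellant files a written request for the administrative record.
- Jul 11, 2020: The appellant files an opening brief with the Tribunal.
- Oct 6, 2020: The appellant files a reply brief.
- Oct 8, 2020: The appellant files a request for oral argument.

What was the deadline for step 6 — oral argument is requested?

Step 6 runs from Oct 6, 2020, when the reply brief is filed. 67 days after Oct 6, 2020 is Dec 12, 2020.

Dec 12, 2020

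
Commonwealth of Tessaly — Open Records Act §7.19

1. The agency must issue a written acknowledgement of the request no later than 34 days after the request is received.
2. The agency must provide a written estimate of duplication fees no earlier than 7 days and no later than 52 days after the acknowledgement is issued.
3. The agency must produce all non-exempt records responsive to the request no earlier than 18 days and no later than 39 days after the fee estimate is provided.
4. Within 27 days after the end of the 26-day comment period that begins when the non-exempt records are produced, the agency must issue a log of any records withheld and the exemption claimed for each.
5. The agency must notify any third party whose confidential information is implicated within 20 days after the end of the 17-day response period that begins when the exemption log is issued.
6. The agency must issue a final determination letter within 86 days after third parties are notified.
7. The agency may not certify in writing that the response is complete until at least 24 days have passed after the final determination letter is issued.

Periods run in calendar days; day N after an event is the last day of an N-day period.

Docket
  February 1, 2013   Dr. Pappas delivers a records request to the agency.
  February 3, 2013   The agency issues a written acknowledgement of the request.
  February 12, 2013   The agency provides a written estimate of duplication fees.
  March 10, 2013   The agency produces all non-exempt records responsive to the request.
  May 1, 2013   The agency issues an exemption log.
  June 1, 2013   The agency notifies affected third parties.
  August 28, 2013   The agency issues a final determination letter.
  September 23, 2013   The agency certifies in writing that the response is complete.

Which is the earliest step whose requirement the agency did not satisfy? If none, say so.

(1) due by February 1, 2013 + 34 days = March 7, 2013; completed February 3, 2013, before the deadline.
(2) the permitted window runs from February 3, 2013 + 7 = February 10, 2013 to February 3, 2013 + 52 = March 27, 2013; done February 12, 2013, which is between those dates.
(3) the permitted window runs from February 12, 2013 + 18 = March 2, 2013 to February 12, 2013 + 39 = March 23, 2013; March 10, 2013 falls inside that range.
(4) due by April 5, 2013 + 27 days = May 2, 2013; completed May 1, 2013, before the deadline.
(5) due by May 18, 2013 + 20 days = June 7, 2013; June 1, 2013 is within that limit.
(6) due by June 1, 2013 + 86 days = August 26, 2013; not done until August 28, 2013, 2 days after the deadline.

Step 6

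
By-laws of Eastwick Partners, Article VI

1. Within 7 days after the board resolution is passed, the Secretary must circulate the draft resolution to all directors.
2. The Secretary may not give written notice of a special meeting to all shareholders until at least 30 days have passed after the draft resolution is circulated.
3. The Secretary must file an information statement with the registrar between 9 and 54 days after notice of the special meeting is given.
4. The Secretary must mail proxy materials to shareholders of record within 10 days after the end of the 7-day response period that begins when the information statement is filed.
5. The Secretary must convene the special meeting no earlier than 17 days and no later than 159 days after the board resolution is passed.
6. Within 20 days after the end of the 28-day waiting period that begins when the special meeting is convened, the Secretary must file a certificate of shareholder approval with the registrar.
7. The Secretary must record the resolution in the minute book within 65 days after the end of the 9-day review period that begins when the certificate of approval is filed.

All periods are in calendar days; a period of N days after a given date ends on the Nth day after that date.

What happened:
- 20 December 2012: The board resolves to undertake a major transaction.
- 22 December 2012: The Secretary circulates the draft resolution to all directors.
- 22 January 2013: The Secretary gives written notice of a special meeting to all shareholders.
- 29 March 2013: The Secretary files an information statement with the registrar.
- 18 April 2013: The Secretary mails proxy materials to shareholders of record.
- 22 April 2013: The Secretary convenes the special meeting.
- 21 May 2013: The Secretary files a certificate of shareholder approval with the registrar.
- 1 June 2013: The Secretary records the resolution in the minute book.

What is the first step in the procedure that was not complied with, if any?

Step 3

(1) due by 20 December 2012 + 7 days = 27 December 2012; completed 22 December 2012, before the deadline.
(2) permitted from 22 December 2012 + 30 days = 21 January 2013 onward; done 22 January 2013 — permitted.
(3) the permitted window runs from 22 January 2013 + 9 = 31 January 2013 to 22 January 2013 + 54 = 17 March 2013; 29 March 2013 is 12 days past the end of the window.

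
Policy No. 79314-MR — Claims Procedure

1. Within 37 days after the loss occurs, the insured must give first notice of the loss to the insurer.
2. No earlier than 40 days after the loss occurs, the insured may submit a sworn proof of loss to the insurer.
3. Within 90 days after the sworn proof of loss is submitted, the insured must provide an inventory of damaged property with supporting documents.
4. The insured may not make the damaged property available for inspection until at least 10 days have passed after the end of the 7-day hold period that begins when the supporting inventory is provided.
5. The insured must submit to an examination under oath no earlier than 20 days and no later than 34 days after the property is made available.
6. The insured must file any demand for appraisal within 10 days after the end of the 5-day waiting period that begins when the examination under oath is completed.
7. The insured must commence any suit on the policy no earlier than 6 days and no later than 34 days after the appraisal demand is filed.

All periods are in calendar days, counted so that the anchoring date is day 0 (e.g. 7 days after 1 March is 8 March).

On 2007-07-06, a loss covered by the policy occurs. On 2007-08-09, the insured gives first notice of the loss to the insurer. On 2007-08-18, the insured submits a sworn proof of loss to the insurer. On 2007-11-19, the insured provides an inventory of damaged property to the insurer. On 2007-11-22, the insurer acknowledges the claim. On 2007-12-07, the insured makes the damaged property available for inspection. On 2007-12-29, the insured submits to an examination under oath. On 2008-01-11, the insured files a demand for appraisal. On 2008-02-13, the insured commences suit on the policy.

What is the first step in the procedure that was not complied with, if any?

Step 3

(1) due by 2007-07-06 + 37 days = 2007-08-12; done 2007-08-09 — timely.
(2) permitted from 2007-07-06 + 40 days = 2007-08-15 onward; done 2007-08-18, after the minimum wait.
(3) due by 2007-08-18 + 90 days = 2007-11-16; 2007-11-19 misses that deadline by 3 days.
That is the first point of non-compliance.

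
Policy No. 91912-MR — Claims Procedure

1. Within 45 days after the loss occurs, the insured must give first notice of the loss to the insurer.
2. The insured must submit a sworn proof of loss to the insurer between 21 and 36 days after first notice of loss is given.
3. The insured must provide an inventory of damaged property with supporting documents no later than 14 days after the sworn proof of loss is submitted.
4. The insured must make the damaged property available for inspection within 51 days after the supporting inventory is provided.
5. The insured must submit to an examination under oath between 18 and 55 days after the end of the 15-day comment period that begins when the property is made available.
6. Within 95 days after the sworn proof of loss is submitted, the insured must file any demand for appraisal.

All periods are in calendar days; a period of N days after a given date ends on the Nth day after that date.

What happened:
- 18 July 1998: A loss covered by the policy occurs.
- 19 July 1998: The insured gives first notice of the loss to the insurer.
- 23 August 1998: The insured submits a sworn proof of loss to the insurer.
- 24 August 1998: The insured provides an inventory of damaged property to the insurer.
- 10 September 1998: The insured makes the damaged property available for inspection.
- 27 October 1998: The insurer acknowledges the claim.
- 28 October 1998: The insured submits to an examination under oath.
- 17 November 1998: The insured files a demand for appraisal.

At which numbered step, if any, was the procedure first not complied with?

Step 1: 45 days after 18 July 1998 (when the loss occurs) is 1 September 1998; completed 19 July 1998, before the deadline.
Step 2: the window is 21–36 days after 19 July 1998 (when first notice of loss is given), so 9 August 1998 through 24 August 1998; done 23 August 1998 — within the window.
Step 3: 14 days after 23 August 1998 (when the sworn proof of loss is submitted) is 6 September 1998; done 24 August 1998 — timely.
Step 4: 51 days after 24 August 1998 (when the supporting inventory is provided) is 14 October 1998; done 10 September 1998 — timely.
Step 5: the window is 18–55 days after 25 September 1998 (end of the 15-day comment period, which began when the property is made available on 10 September 1998), so 13 October 1998 through 19 November 1998; 28 October 1998 falls inside that range.
Step 6: 95 days after 23 August 1998 (when the sworn proof of loss is submitted) is 26 November 1998; 17 November 1998 is within that limit.

None — every step was satisfied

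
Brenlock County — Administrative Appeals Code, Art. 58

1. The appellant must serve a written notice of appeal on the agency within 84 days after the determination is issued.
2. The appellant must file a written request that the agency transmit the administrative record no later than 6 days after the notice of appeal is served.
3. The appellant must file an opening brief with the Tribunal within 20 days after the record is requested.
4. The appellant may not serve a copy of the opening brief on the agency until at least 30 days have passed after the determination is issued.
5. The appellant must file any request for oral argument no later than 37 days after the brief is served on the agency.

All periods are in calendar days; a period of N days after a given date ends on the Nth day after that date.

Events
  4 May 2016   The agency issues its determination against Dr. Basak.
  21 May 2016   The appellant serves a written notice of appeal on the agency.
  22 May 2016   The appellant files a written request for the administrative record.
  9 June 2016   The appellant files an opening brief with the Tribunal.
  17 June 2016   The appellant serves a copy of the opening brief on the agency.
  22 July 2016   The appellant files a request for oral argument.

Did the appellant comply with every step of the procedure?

Step 1: 84 days after 4 May 2016 (when the determination is issued) is 27 July 2016; done 21 May 2016 — timely.
Step 2: 6 days after 21 May 2016 (when the notice of appeal is served) is 27 May 2016; done 22 May 2016 — timely.
Step 3: 20 days after 22 May 2016 (when the record is requested) is 11 June 2016; completed 9 June 2016, before the deadline.
Step 4: the earliest permitted date is 30 days after 4 May 2016 (when the determination is issued), i.e. 3 June 2016; 17 June 2016 is on or after that date.
Step 5: 37 days after 17 June 2016 (when the brief is served on the agency) is 24 July 2016; completed 22 July 2016, before the deadline.

Yes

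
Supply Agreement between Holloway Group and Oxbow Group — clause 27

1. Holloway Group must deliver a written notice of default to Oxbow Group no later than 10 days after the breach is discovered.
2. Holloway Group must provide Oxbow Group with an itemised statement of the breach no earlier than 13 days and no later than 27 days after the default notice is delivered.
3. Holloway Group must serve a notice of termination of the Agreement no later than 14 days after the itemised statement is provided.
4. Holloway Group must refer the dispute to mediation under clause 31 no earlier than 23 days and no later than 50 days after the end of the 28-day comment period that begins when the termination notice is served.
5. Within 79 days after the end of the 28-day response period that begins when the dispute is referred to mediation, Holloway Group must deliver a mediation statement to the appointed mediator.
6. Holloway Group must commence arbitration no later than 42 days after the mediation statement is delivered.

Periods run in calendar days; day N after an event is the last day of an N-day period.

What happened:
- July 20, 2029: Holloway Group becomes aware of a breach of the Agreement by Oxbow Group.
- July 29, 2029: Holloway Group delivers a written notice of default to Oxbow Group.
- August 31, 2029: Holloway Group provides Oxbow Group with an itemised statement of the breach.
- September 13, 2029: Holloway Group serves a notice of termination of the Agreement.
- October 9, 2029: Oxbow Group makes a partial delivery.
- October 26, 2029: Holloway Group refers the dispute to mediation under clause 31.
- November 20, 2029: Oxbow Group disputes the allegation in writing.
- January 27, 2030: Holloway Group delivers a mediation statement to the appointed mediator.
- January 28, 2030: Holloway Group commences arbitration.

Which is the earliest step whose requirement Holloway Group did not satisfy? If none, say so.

Step 2

(1) due by July 20, 2029 + 10 days = July 30, 2029; July 29, 2029 is within that limit.
(2) the permitted window runs from July 29, 2029 + 13 = August 11, 2029 to July 29, 2029 + 27 = August 25, 2029; August 31, 2029 is 6 days past the end of the window.
The procedure was therefore not followed at step 2.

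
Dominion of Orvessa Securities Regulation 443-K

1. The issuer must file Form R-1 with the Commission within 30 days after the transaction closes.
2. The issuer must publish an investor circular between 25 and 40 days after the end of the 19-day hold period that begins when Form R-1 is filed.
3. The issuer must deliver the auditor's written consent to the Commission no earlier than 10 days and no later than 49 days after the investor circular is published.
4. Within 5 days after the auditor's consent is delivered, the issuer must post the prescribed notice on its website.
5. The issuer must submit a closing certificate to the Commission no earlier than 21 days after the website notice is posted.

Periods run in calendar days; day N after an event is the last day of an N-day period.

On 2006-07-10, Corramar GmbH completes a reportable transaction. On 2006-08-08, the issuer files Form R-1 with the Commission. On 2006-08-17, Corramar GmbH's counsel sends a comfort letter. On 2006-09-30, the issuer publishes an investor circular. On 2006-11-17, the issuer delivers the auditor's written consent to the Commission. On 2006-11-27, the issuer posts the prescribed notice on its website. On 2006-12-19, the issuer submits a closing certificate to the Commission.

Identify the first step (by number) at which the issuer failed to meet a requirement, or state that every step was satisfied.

Step 4

(1) due by 2006-07-10 + 30 days = 2006-08-09; completed 2006-08-08, before the deadline.
(2) the permitted window runs from 2006-08-27 + 25 = 2006-09-21 to 2006-08-27 + 40 = 2006-10-06; done 2006-09-30 — within the window.
(3) the permitted window runs from 2006-09-30 + 10 = 2006-10-10 to 2006-09-30 + 49 = 2006-11-18; done 2006-11-17 — within the window.
(4) due by 2006-11-17 + 5 days = 2006-11-22; not done until 2006-11-27, 5 days after the deadline.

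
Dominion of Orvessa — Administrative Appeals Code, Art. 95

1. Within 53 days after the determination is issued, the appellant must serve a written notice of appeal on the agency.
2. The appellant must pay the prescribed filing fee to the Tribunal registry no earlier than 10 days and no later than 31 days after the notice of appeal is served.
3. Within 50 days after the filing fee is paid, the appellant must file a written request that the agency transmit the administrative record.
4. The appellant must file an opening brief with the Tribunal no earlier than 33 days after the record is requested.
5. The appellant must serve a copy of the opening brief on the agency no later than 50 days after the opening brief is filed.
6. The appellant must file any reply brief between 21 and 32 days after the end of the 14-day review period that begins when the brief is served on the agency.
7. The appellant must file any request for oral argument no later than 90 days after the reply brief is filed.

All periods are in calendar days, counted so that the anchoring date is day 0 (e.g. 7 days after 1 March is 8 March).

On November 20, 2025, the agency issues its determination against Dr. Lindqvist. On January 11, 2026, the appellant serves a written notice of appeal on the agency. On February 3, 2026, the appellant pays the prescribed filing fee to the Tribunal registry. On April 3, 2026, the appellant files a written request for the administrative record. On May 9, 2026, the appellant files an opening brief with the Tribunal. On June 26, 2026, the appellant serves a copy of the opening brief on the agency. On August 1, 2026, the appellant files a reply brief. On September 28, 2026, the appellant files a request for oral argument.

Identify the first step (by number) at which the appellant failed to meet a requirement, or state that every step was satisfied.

Step 1: 53 days after November 20, 2025 (when the determination is issued) is January 12, 2026; completed January 11, 2026, before the deadline.
Step 2: the window is 10–31 days after January 11, 2026 (when the notice of appeal is served), so January 21, 2026 through February 11, 2026; done February 3, 2026, which is between those dates.
Step 3: 50 days after February 3, 2026 (when the filing fee is paid) is March 25, 2026; done April 3, 2026 — 9 days late.

Step 3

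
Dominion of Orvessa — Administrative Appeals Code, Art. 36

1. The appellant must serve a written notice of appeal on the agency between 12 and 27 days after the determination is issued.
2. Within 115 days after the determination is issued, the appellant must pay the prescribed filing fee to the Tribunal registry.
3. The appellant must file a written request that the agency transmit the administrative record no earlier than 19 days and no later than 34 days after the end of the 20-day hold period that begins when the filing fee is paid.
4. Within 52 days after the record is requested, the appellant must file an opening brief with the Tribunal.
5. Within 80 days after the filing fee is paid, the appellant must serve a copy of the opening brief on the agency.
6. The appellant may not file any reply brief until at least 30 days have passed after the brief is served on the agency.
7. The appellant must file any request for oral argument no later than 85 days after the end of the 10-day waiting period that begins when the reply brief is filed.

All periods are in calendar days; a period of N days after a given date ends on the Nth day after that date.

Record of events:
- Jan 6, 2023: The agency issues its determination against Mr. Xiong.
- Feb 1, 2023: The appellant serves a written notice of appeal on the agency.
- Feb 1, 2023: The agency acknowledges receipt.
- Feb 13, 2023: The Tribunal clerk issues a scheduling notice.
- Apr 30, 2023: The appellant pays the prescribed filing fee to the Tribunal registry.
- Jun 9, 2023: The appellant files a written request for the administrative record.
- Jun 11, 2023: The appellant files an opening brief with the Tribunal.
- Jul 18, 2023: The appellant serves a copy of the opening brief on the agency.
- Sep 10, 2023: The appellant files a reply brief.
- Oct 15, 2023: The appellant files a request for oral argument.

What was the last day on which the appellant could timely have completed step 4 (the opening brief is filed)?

Step 4 runs from Jun 9, 2023, when the record is requested. 52 days after Jun 9, 2023 is Jul 31, 2023.

Jul 31, 2023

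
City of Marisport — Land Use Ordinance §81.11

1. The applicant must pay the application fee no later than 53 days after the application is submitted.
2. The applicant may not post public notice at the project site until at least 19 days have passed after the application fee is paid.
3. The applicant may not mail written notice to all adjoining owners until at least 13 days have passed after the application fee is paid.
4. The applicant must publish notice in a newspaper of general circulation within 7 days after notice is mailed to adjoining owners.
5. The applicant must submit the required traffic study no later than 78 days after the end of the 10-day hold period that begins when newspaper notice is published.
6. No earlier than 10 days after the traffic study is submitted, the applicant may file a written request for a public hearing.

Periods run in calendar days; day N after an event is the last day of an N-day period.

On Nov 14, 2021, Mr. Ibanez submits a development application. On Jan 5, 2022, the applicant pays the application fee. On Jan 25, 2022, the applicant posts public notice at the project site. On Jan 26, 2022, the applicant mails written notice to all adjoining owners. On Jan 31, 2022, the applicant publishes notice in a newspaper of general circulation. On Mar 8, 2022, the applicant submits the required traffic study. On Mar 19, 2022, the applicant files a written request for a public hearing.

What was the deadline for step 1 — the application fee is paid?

Step 1 runs from Nov 14, 2021, when the application is submitted. 53 days after Nov 14, 2021 is Jan 6, 2022.

Jan 6, 2022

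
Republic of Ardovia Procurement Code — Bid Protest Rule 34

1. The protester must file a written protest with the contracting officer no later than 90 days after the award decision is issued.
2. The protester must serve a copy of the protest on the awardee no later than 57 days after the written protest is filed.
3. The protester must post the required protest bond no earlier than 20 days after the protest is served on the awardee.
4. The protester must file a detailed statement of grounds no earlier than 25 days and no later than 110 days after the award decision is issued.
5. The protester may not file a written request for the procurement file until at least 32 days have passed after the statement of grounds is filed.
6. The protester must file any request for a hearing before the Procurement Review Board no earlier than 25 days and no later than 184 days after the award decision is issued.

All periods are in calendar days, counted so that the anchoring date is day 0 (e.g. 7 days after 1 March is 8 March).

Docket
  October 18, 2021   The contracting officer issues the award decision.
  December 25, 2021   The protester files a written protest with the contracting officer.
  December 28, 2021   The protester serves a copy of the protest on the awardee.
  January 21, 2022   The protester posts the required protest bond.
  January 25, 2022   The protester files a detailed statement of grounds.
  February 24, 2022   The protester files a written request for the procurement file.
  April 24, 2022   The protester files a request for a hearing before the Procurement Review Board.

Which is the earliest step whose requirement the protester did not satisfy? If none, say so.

(1) due by October 18, 2021 + 90 days = January 16, 2022; December 25, 2021 is within that limit.
(2) due by December 25, 2021 + 57 days = February 20, 2022; December 28, 2021 is within that limit.
(3) permitted from December 28, 2021 + 20 days = January 17, 2022 onward; done January 21, 2022, after the minimum wait.
(4) the permitted window runs from October 18, 2021 + 25 = November 12, 2021 to October 18, 2021 + 110 = February 5, 2022; January 25, 2022 falls inside that range.
(5) permitted from January 25, 2022 + 32 days = February 26, 2022 onward; done February 24, 2022 — 2 days too early.
That is the first point of non-compliance.

Step 5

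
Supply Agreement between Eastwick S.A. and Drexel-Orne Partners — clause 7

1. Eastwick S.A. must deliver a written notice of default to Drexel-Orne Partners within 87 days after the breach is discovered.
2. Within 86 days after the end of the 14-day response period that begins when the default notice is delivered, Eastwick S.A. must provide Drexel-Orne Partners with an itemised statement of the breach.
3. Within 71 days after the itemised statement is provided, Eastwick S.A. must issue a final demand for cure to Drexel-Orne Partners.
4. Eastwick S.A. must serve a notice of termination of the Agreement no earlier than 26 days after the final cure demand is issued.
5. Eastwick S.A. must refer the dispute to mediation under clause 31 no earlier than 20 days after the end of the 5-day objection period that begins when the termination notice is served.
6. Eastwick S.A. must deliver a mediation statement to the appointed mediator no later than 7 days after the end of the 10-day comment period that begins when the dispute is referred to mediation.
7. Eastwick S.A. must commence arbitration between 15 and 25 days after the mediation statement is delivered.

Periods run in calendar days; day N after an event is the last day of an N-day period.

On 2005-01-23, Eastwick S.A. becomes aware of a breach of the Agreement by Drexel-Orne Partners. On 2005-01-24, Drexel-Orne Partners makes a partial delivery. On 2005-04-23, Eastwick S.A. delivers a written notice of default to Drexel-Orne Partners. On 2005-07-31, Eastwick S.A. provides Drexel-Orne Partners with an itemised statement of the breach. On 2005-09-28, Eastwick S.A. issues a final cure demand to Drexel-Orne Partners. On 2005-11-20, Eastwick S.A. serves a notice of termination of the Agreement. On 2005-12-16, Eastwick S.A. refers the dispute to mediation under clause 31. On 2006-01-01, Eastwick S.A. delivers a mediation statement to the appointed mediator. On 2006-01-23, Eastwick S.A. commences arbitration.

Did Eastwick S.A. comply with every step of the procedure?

No

(1) due by 2005-01-23 + 87 days = 2005-04-20; done 2005-04-23 — 3 days late.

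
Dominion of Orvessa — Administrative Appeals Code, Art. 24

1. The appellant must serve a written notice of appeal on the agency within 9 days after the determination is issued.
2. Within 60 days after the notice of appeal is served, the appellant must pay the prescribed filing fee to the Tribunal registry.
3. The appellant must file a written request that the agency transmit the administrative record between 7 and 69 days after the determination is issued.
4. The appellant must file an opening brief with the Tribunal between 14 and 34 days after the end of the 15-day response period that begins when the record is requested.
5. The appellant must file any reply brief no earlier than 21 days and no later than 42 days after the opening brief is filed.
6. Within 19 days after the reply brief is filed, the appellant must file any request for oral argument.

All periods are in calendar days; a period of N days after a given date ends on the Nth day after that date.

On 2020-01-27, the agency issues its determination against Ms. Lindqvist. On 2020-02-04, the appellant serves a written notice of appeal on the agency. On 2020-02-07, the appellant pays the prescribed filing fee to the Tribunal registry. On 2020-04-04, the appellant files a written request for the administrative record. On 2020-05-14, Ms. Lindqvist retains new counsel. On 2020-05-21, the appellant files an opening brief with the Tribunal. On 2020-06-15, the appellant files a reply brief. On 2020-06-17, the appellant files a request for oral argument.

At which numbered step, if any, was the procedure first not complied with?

None — every step was satisfied

Step 1 — counting 9 days from 2020-01-27 (when the determination is issued) gives a deadline of 2020-02-05; completed 2020-02-04, before the deadline.
Step 2 — counting 60 days from 2020-02-04 (when the notice of appeal is served) gives a deadline of 2020-04-04; completed 2020-02-07, before the deadline.
Step 3 — 7 and 69 days from 2020-01-27 (when the determination is issued) are 2020-02-03 and 2020-04-05 respectively; done 2020-04-04, which is between those dates.
Step 4 — 14 and 34 days from 2020-04-19 (end of the 15-day response period, which began when the record is requested on 2020-04-04) are 2020-05-03 and 2020-05-23 respectively; done 2020-05-21 — within the window.
Step 5 — 21 and 42 days from 2020-05-21 (when the opening brief is filed) are 2020-06-11 and 2020-07-02 respectively; done 2020-06-15, which is between those dates.
Step 6 — counting 19 days from 2020-06-15 (when the reply brief is filed) gives a deadline of 2020-07-04; 2020-06-17 is within that limit.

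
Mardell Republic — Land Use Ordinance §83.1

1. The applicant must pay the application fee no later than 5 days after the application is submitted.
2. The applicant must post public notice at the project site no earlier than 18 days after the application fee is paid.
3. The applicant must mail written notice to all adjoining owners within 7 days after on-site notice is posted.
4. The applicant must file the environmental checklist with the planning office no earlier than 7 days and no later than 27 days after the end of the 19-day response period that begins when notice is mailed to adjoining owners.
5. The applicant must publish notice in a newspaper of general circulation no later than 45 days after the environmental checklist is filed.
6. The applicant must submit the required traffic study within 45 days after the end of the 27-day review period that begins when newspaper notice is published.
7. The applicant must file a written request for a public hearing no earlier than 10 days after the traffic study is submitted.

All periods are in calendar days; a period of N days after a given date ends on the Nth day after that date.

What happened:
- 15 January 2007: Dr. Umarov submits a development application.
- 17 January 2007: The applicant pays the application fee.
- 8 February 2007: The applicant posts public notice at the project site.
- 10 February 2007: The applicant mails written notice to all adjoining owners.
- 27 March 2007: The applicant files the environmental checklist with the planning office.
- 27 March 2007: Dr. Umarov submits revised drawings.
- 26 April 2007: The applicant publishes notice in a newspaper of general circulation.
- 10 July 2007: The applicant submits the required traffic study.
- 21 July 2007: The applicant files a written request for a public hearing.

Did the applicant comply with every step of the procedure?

No

Step 1 — counting 5 days from 15 January 2007 (when the application is submitted) gives a deadline of 20 January 2007; 17 January 2007 is within that limit.
Step 2 — must wait 18 days from 17 January 2007 (when the application fee is paid), so not before 4 February 2007; done 8 February 2007, after the minimum wait.
Step 3 — counting 7 days from 8 February 2007 (when on-site notice is posted) gives a deadline of 15 February 2007; completed 10 February 2007, before the deadline.
Step 4 — 7 and 27 days from 1 March 2007 (end of the 19-day response period, which began when notice is mailed to adjoining owners on 10 February 2007) are 8 March 2007 and 28 March 2007 respectively; done 27 March 2007 — within the window.
Step 5 — counting 45 days from 27 March 2007 (when the environmental checklist is filed) gives a deadline of 11 May 2007; completed 26 April 2007, before the deadline.
Step 6 — counting 45 days from 23 May 2007 (end of the 27-day review period, which began when newspaper notice is published on 26 April 2007) gives a deadline of 7 July 2007; 10 July 2007 misses that deadline by 3 days.
No need to go further; step 6 was not satisfied.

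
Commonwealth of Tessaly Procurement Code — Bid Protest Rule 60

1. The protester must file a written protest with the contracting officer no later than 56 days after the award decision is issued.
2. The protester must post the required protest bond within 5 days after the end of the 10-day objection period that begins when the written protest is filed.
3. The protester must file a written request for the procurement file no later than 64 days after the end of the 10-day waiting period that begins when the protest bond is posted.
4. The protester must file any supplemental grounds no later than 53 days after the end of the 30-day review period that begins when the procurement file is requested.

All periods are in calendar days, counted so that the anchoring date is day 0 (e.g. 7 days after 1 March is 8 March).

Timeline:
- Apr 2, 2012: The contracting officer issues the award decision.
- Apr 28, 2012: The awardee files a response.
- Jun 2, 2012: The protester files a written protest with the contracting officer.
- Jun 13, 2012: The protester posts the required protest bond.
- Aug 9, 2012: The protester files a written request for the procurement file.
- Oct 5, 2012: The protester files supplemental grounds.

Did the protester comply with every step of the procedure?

No

(1) due by Apr 2, 2012 + 56 days = May 28, 2012; Jun 2, 2012 misses that deadline by 5 days.
Later steps need not be reached.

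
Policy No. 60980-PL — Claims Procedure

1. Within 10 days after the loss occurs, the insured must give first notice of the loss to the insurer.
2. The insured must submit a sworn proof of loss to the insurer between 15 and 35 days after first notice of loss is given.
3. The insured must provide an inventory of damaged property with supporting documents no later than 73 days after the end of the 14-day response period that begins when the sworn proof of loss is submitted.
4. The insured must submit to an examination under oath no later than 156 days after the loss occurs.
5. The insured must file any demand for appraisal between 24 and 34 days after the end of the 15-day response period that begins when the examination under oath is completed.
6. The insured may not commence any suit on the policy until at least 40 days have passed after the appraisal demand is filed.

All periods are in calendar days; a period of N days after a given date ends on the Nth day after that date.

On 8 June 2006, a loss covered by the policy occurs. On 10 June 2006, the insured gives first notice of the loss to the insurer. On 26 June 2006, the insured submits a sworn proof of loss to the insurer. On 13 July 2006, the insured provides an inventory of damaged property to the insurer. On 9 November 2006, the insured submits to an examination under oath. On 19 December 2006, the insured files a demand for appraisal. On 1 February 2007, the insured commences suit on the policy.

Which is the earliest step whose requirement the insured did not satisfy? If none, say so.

(1) due by 8 June 2006 + 10 days = 18 June 2006; 10 June 2006 is within that limit.
(2) the permitted window runs from 10 June 2006 + 15 = 25 June 2006 to 10 June 2006 + 35 = 15 July 2006; done 26 June 2006, which is between those dates.
(3) due by 10 July 2006 + 73 days = 21 September 2006; completed 13 July 2006, before the deadline.
(4) due by 8 June 2006 + 156 days = 11 November 2006; completed 9 November 2006, before the deadline.
(5) the permitted window runs from 24 November 2006 + 24 = 18 December 2006 to 24 November 2006 + 34 = 28 December 2006; done 19 December 2006, which is between those dates.
(6) permitted from 19 December 2006 + 40 days = 28 January 2007 onward; 1 February 2007 is on or after that date.

None — every step was satisfied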